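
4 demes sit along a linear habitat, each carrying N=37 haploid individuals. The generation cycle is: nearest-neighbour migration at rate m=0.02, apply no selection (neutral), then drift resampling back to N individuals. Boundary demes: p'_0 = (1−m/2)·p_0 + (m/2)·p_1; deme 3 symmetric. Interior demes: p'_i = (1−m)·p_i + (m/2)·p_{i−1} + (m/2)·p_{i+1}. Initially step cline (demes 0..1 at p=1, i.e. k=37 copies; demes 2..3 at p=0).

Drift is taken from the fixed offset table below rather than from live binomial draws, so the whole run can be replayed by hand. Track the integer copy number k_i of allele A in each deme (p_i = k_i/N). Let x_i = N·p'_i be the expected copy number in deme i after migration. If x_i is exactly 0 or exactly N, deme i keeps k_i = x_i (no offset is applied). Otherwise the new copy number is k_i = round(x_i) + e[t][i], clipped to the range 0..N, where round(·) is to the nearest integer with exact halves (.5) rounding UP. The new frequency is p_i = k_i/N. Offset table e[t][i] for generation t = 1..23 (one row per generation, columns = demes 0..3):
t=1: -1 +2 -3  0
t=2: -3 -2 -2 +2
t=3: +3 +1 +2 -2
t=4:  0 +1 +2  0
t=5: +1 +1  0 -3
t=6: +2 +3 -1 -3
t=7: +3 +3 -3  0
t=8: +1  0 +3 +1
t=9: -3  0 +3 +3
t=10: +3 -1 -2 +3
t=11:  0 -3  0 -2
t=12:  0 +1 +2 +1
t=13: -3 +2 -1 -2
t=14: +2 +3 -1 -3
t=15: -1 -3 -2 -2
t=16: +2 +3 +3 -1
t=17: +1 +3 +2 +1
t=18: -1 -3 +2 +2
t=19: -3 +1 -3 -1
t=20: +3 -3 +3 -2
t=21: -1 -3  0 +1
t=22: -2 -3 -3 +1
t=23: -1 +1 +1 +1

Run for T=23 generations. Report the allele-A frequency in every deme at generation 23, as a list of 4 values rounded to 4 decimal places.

t=0: k=[37 37 0 0]
t=1: x=[37.0000 36.6300 0.3700 0.0000] k=[37 37 0 0]
t=2: x=[37.0000 36.6300 0.3700 0.0000] k=[37 35 0 0]
t=3: x=[36.9800 34.6700 0.3500 0.0000] k=[37 36 2 0]
t=4: x=[36.9900 35.6700 2.3200 0.0200] k=[37 37 4 0]
t=5: x=[37.0000 36.6700 4.2900 0.0400] k=[37 37 4 0]
t=6: x=[37.0000 36.6700 4.2900 0.0400] k=[37 37 3 0]
t=7: x=[37.0000 36.6600 3.3100 0.0300] k=[37 37 0 0]
t=8: x=[37.0000 36.6300 0.3700 0.0000] k=[37 37 3 0]
t=9: x=[37.0000 36.6600 3.3100 0.0300] k=[37 37 6 3]
t=10: x=[37.0000 36.6900 6.2800 3.0300] k=[37 36 4 6]
t=11: x=[36.9900 35.6900 4.3400 5.9800] k=[37 33 4 4]
t=12: x=[36.9600 32.7500 4.2900 4.0000] k=[37 34 6 5]
t=13: x=[36.9700 33.7500 6.2700 5.0100] k=[34 36 5 3]
t=14: x=[34.0200 35.6700 5.2900 3.0200] k=[36 37 4 0]
t=15: x=[36.0100 36.6600 4.2900 0.0400] k=[35 34 2 0]
t=16: x=[34.9900 33.6900 2.3000 0.0200] k=[37 37 5 0]
t=17: x=[37.0000 36.6800 5.2700 0.0500] k=[37 37 7 1]
t=18: x=[37.0000 36.7000 7.2400 1.0600] k=[37 34 9 3]
t=19: x=[36.9700 33.7800 9.1900 3.0600] k=[34 35 6 2]
t=20: x=[34.0100 34.7000 6.2500 2.0400] k=[37 32 9 0]
t=21: x=[36.9500 31.8200 9.1400 0.0900] k=[36 29 9 1]
t=22: x=[35.9300 28.8700 9.1200 1.0800] k=[34 26 6 2]
t=23: x=[33.9200 25.8800 6.1600 2.0400] k=[33 27 7 3]

[0.8919, 0.7297, 0.1892, 0.0811]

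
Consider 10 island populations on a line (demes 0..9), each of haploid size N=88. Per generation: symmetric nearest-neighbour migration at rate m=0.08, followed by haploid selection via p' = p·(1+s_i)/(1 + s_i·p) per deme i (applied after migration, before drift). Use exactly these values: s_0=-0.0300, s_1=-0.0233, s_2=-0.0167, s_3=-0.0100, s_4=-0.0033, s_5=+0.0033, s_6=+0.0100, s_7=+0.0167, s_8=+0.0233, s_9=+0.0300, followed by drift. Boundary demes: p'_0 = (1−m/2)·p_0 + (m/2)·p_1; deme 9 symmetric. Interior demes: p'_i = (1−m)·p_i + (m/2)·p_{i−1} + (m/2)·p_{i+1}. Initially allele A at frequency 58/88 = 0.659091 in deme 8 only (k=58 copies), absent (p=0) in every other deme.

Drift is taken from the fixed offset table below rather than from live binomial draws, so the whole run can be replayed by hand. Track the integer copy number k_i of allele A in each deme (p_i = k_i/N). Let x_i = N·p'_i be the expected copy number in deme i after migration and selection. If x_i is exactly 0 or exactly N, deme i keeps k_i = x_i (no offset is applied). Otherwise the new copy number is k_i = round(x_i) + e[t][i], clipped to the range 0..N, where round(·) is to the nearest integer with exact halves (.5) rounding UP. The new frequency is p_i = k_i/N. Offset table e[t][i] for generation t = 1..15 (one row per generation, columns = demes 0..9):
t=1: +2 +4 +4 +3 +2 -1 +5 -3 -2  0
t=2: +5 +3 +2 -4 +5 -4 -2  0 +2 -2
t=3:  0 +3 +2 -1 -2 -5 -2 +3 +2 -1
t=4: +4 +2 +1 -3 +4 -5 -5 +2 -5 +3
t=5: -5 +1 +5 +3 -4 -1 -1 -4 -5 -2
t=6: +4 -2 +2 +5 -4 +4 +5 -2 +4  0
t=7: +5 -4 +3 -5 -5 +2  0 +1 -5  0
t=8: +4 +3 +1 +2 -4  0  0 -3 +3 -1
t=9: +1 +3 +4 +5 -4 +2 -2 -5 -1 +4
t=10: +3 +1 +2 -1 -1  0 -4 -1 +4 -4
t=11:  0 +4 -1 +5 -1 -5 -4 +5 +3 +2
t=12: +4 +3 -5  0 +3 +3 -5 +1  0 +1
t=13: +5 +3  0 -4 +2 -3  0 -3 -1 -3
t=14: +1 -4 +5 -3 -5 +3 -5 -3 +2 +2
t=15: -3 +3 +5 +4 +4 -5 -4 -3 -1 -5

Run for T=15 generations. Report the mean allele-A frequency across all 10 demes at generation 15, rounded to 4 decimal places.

0.0545

t=0: k=[0 0 0 0 0 0 0 0 58 0]
t=1: x=[0.0000 0.0000 0.0000 0.0000 0.0000 0.0000 0.0000 2.3577 53.8426 2.3877] k=[0 0 0 0 0 0 0 0 52 2]
t=2: x=[0.0000 0.0000 0.0000 0.0000 0.0000 0.0000 0.0000 2.1139 48.4222 4.1144] k=[0 0 0 0 0 0 0 2 50 2]
t=3: x=[0.0000 0.0000 0.0000 0.0000 0.0000 0.0000 0.0808 3.9013 46.6652 4.0322] k=[0 0 0 0 0 0 0 7 49 3]
t=4: x=[0.0000 0.0000 0.0000 0.0000 0.0000 0.0000 0.2828 8.5267 45.9859 4.9770] k=[0 0 0 0 0 0 0 11 41 8]
t=5: x=[0.0000 0.0000 0.0000 0.0000 0.0000 0.0000 0.4444 11.9298 38.9794 9.5692] k=[0 0 0 0 0 0 0 8 34 8]
t=6: x=[0.0000 0.0000 0.0000 0.0000 0.0000 0.0000 0.3232 8.8510 32.3900 9.2826] k=[0 0 0 0 0 0 5 7 36 9]
t=7: x=[0.0000 0.0000 0.0000 0.0000 0.0000 0.2007 4.9261 8.2024 34.2405 10.3468] k=[0 0 0 0 0 2 5 9 29 10]
t=8: x=[0.0000 0.0000 0.0000 0.0000 0.0797 2.0466 5.0875 9.7831 27.8768 11.0423] k=[0 0 0 0 0 2 5 7 31 10]
t=9: x=[0.0000 0.0000 0.0000 0.0000 0.0797 2.0466 5.0068 7.9996 29.6511 11.1241] k=[0 0 0 0 0 4 3 3 29 15]
t=10: x=[0.0000 0.0000 0.0000 0.0000 0.1595 3.8120 3.0693 4.1043 27.8365 15.9422] k=[0 0 0 0 0 4 0 3 32 12]
t=11: x=[0.0000 0.0000 0.0000 0.0000 0.1595 3.6916 0.2828 4.1043 30.4974 13.1267] k=[0 0 0 0 0 0 0 9 33 15]
t=12: x=[0.0000 0.0000 0.0000 0.0000 0.0000 0.0000 0.3636 9.7426 31.7862 16.1053] k=[0 0 0 0 0 0 0 11 32 17]
t=13: x=[0.0000 0.0000 0.0000 0.0000 0.0000 0.0000 0.4444 11.5654 31.0210 18.0199] k=[0 0 0 0 0 0 0 9 30 15]
t=14: x=[0.0000 0.0000 0.0000 0.0000 0.0000 0.0000 0.3636 9.6210 29.0061 15.9830] k=[0 0 0 0 0 0 0 7 31 18]
t=15: x=[0.0000 0.0000 0.0000 0.0000 0.0000 0.0000 0.2828 7.7969 29.9735 18.9559] k=[0 0 0 0 0 0 0 5 29 14]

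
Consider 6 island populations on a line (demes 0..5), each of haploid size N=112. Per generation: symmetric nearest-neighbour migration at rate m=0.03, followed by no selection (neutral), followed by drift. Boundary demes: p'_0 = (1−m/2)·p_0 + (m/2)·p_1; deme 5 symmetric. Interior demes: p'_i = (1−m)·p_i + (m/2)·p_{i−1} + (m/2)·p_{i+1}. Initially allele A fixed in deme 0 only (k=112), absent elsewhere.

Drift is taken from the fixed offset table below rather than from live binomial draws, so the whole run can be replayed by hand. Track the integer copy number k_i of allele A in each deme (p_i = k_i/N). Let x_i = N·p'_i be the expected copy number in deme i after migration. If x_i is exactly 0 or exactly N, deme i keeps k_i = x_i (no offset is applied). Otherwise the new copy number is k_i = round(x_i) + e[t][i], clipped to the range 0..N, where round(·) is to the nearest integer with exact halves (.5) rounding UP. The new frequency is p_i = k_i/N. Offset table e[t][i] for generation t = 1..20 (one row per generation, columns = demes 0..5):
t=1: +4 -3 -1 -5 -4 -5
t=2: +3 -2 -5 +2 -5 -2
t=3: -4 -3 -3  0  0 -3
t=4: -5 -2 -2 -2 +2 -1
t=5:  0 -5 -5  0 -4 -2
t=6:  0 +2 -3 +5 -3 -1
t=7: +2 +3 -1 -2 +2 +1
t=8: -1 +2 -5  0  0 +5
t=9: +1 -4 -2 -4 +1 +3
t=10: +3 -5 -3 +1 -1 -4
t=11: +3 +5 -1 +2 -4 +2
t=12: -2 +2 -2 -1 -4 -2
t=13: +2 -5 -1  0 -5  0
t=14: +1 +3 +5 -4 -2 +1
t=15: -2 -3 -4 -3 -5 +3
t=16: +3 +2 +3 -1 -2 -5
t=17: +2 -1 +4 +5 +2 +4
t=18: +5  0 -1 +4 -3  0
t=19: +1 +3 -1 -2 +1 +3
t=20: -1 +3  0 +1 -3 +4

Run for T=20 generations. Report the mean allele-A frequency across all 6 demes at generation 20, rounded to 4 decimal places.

t=0: k=[112 0 0 0 0 0]
t=1: x=[110.3200 1.6800 0.0000 0.0000 0.0000 0.0000] k=[112 0 0 0 0 0]
t=2: x=[110.3200 1.6800 0.0000 0.0000 0.0000 0.0000] k=[112 0 0 0 0 0]
t=3: x=[110.3200 1.6800 0.0000 0.0000 0.0000 0.0000] k=[106 0 0 0 0 0]
t=4: x=[104.4100 1.5900 0.0000 0.0000 0.0000 0.0000] k=[99 0 0 0 0 0]
t=5: x=[97.5150 1.4850 0.0000 0.0000 0.0000 0.0000] k=[98 0 0 0 0 0]
t=6: x=[96.5300 1.4700 0.0000 0.0000 0.0000 0.0000] k=[97 3 0 0 0 0]
t=7: x=[95.5900 4.3650 0.0450 0.0000 0.0000 0.0000] k=[98 7 0 0 0 0]
t=8: x=[96.6350 8.2600 0.1050 0.0000 0.0000 0.0000] k=[96 10 0 0 0 0]
t=9: x=[94.7100 11.1400 0.1500 0.0000 0.0000 0.0000] k=[96 7 0 0 0 0]
t=10: x=[94.6650 8.2300 0.1050 0.0000 0.0000 0.0000] k=[98 3 0 0 0 0]
t=11: x=[96.5750 4.3800 0.0450 0.0000 0.0000 0.0000] k=[100 9 0 0 0 0]
t=12: x=[98.6350 10.2300 0.1350 0.0000 0.0000 0.0000] k=[97 12 0 0 0 0]
t=13: x=[95.7250 13.0950 0.1800 0.0000 0.0000 0.0000] k=[98 8 0 0 0 0]
t=14: x=[96.6500 9.2300 0.1200 0.0000 0.0000 0.0000] k=[98 12 5 0 0 0]
t=15: x=[96.7100 13.1850 5.0300 0.0750 0.0000 0.0000] k=[95 10 1 0 0 0]
t=16: x=[93.7250 11.1400 1.1200 0.0150 0.0000 0.0000] k=[97 13 4 0 0 0]
t=17: x=[95.7400 14.1250 4.0750 0.0600 0.0000 0.0000] k=[98 13 8 5 0 0]
t=18: x=[96.7250 14.2000 8.0300 4.9700 0.0750 0.0000] k=[102 14 7 9 0 0]
t=19: x=[100.6800 15.2150 7.1350 8.8350 0.1350 0.0000] k=[102 18 6 7 1 0]
t=20: x=[100.7400 19.0800 6.1950 6.8950 1.0750 0.0150] k=[100 22 6 8 0 4]

0.2083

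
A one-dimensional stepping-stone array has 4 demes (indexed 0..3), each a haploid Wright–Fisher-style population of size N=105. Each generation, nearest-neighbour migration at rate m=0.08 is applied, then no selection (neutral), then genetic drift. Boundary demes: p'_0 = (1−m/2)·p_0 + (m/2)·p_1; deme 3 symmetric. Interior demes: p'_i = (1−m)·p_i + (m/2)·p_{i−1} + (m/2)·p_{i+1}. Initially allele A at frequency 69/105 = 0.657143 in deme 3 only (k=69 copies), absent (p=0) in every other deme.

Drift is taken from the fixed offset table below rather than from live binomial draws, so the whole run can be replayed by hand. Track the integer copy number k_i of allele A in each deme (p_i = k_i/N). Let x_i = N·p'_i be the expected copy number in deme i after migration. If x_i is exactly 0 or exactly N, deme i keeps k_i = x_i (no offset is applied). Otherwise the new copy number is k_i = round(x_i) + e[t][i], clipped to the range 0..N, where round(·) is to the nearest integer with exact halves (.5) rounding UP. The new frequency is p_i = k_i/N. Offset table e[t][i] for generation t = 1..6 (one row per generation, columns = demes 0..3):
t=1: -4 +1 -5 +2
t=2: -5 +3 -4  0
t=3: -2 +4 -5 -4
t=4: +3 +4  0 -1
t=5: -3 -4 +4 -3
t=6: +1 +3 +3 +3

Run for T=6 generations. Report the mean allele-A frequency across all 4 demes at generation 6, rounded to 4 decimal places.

t=0: k=[0 0 0 69]
t=1: x=[0.0000 0.0000 2.7600 66.2400] k=[0 0 0 68]
t=2: x=[0.0000 0.0000 2.7200 65.2800] k=[0 0 0 65]
t=3: x=[0.0000 0.0000 2.6000 62.4000] k=[0 0 0 58]
t=4: x=[0.0000 0.0000 2.3200 55.6800] k=[0 0 2 55]
t=5: x=[0.0000 0.0800 4.0400 52.8800] k=[0 0 8 50]
t=6: x=[0.0000 0.3200 9.3600 48.3200] k=[0 3 12 51]

0.1571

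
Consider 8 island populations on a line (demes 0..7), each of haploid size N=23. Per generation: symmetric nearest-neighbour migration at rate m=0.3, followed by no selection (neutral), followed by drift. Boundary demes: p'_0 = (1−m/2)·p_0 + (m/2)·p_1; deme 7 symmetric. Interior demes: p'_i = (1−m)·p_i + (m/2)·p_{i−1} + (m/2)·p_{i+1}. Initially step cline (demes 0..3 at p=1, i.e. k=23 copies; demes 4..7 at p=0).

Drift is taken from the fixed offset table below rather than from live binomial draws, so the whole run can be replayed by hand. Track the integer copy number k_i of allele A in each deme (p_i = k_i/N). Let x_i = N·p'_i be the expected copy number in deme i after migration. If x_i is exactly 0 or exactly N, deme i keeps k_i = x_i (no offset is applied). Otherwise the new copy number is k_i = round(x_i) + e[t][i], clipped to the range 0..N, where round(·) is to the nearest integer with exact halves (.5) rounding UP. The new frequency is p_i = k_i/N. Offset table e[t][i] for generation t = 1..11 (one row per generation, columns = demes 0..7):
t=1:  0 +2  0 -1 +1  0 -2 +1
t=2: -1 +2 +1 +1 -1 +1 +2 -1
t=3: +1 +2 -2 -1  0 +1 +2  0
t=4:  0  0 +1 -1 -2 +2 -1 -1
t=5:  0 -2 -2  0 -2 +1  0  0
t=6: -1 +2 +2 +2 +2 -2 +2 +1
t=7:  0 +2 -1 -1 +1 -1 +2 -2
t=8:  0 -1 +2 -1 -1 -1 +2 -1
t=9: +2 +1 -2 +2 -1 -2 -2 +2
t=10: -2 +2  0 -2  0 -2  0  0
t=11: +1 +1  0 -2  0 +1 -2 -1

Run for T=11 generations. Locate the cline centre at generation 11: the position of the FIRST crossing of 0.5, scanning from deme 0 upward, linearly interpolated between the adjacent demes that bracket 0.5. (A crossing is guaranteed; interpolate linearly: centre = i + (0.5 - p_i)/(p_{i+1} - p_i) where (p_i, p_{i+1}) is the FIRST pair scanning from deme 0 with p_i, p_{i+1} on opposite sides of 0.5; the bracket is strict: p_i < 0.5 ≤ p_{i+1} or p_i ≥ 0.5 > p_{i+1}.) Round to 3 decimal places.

2.929

t=0: k=[23 23 23 23 0 0 0 0]
t=1: x=[23.0000 23.0000 23.0000 19.5500 3.4500 0.0000 0.0000 0.0000] k=[23 23 23 19 4 0 0 0]
t=2: x=[23.0000 23.0000 22.4000 17.3500 5.6500 0.6000 0.0000 0.0000] k=[23 23 23 18 5 2 0 0]
t=3: x=[23.0000 23.0000 22.2500 16.8000 6.5000 2.1500 0.3000 0.0000] k=[23 23 20 16 7 3 2 0]
t=4: x=[23.0000 22.5500 19.8500 15.2500 7.7500 3.4500 1.8500 0.3000] k=[23 23 21 14 6 5 1 0]
t=5: x=[23.0000 22.7000 20.2500 13.8500 7.0500 4.5500 1.4500 0.1500] k=[23 21 18 14 5 6 1 0]
t=6: x=[22.7000 20.8500 17.8500 13.2500 6.5000 5.1000 1.6000 0.1500] k=[22 23 20 15 9 3 4 1]
t=7: x=[22.1500 22.4000 19.7000 14.8500 9.0000 4.0500 3.4000 1.4500] k=[22 23 19 14 10 3 5 0]
t=8: x=[22.1500 22.2500 18.8500 14.1500 9.5500 4.3500 3.9500 0.7500] k=[22 21 21 13 9 3 6 0]
t=9: x=[21.8500 21.1500 19.8000 13.6000 8.7000 4.3500 4.6500 0.9000] k=[23 22 18 16 8 2 3 3]
t=10: x=[22.8500 21.5500 18.3000 15.1000 8.3000 3.0500 2.8500 3.0000] k=[21 23 18 13 8 1 3 3]
t=11: x=[21.3000 21.9500 18.0000 13.0000 7.7000 2.3500 2.7000 3.0000] k=[22 23 18 11 8 3 1 2]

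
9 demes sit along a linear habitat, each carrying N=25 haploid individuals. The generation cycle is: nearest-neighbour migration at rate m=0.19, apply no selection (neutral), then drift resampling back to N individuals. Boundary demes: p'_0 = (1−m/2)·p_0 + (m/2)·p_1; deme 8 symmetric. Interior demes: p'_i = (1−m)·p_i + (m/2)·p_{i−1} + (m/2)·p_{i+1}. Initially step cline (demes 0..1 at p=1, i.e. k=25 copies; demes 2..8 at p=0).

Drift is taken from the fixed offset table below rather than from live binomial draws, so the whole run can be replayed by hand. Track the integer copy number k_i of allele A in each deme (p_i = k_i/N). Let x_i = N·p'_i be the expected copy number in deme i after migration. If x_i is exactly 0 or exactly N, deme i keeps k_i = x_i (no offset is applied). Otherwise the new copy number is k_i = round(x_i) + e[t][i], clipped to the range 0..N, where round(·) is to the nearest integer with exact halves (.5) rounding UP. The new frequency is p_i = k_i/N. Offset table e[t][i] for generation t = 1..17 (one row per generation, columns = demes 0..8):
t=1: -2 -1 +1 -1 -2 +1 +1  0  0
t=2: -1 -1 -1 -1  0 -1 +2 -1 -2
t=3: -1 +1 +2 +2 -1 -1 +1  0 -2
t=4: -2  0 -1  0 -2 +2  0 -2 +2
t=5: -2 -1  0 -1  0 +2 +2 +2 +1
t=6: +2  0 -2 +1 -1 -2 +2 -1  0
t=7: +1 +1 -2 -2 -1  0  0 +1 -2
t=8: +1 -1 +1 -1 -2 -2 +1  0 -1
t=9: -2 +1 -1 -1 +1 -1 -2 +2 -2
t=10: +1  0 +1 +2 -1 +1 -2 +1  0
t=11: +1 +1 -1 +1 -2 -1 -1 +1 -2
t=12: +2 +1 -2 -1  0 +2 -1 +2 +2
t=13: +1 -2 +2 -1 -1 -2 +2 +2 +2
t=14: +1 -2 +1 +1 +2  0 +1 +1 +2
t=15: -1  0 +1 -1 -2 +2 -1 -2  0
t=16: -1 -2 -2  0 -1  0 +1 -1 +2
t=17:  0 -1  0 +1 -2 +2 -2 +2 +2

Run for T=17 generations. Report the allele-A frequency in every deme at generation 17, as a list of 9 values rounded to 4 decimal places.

t=0: k=[25 25 0 0 0 0 0 0 0]
t=1: x=[25.0000 22.6250 2.3750 0.0000 0.0000 0.0000 0.0000 0.0000 0.0000] k=[25 22 3 0 0 0 0 0 0]
t=2: x=[24.7150 20.4800 4.5200 0.2850 0.0000 0.0000 0.0000 0.0000 0.0000] k=[24 19 4 0 0 0 0 0 0]
t=3: x=[23.5250 18.0500 5.0450 0.3800 0.0000 0.0000 0.0000 0.0000 0.0000] k=[23 19 7 2 0 0 0 0 0]
t=4: x=[22.6200 18.2400 7.6650 2.2850 0.1900 0.0000 0.0000 0.0000 0.0000] k=[21 18 7 2 0 0 0 0 0]
t=5: x=[20.7150 17.2400 7.5700 2.2850 0.1900 0.0000 0.0000 0.0000 0.0000] k=[19 16 8 1 0 0 0 0 0]
t=6: x=[18.7150 15.5250 8.0950 1.5700 0.0950 0.0000 0.0000 0.0000 0.0000] k=[21 16 6 3 0 0 0 0 0]
t=7: x=[20.5250 15.5250 6.6650 3.0000 0.2850 0.0000 0.0000 0.0000 0.0000] k=[22 17 5 1 0 0 0 0 0]
t=8: x=[21.5250 16.3350 5.7600 1.2850 0.0950 0.0000 0.0000 0.0000 0.0000] k=[23 15 7 0 0 0 0 0 0]
t=9: x=[22.2400 15.0000 7.0950 0.6650 0.0000 0.0000 0.0000 0.0000 0.0000] k=[20 16 6 0 0 0 0 0 0]
t=10: x=[19.6200 15.4300 6.3800 0.5700 0.0000 0.0000 0.0000 0.0000 0.0000] k=[21 15 7 3 0 0 0 0 0]
t=11: x=[20.4300 14.8100 7.3800 3.0950 0.2850 0.0000 0.0000 0.0000 0.0000] k=[21 16 6 4 0 0 0 0 0]
t=12: x=[20.5250 15.5250 6.7600 3.8100 0.3800 0.0000 0.0000 0.0000 0.0000] k=[23 17 5 3 0 0 0 0 0]
t=13: x=[22.4300 16.4300 5.9500 2.9050 0.2850 0.0000 0.0000 0.0000 0.0000] k=[23 14 8 2 0 0 0 0 0]
t=14: x=[22.1450 14.2850 8.0000 2.3800 0.1900 0.0000 0.0000 0.0000 0.0000] k=[23 12 9 3 2 0 0 0 0]
t=15: x=[21.9550 12.7600 8.7150 3.4750 1.9050 0.1900 0.0000 0.0000 0.0000] k=[21 13 10 2 0 2 0 0 0]
t=16: x=[20.2400 13.4750 9.5250 2.5700 0.3800 1.6200 0.1900 0.0000 0.0000] k=[19 11 8 3 0 2 1 0 0]
t=17: x=[18.2400 11.4750 7.8100 3.1900 0.4750 1.7150 1.0000 0.0950 0.0000] k=[18 10 8 4 0 4 0 2 0]

[0.7200, 0.4000, 0.3200, 0.1600, 0.0000, 0.1600, 0.0000, 0.0800, 0.0000]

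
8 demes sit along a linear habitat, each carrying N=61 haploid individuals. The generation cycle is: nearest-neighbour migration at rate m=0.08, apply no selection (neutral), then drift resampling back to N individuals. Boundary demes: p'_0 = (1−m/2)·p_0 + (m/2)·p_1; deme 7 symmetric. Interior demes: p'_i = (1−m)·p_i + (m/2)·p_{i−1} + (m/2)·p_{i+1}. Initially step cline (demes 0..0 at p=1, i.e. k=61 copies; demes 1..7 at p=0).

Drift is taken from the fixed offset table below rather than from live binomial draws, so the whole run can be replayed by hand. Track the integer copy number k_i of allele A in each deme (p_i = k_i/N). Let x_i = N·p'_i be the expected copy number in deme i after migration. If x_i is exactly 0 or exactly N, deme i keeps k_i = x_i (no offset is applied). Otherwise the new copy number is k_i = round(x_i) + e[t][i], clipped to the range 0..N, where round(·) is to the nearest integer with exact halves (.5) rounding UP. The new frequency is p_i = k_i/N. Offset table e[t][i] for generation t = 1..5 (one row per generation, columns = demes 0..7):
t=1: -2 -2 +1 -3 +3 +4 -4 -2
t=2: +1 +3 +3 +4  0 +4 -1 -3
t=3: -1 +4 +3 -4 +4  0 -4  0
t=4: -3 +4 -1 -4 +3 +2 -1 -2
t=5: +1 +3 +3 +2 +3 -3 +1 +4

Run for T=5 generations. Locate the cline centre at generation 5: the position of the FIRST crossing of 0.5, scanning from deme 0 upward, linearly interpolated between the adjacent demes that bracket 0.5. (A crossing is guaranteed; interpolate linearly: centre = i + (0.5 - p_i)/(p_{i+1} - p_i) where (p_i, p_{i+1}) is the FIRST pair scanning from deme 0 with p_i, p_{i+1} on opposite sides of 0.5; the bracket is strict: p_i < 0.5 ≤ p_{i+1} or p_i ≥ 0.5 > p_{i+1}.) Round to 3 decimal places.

0.625

t=0: k=[61 0 0 0 0 0 0 0]
t=1: x=[58.5600 2.4400 0.0000 0.0000 0.0000 0.0000 0.0000 0.0000] k=[57 0 0 0 0 0 0 0]
t=2: x=[54.7200 2.2800 0.0000 0.0000 0.0000 0.0000 0.0000 0.0000] k=[56 5 0 0 0 0 0 0]
t=3: x=[53.9600 6.8400 0.2000 0.0000 0.0000 0.0000 0.0000 0.0000] k=[53 11 3 0 0 0 0 0]
t=4: x=[51.3200 12.3600 3.2000 0.1200 0.0000 0.0000 0.0000 0.0000] k=[48 16 2 0 0 0 0 0]
t=5: x=[46.7200 16.7200 2.4800 0.0800 0.0000 0.0000 0.0000 0.0000] k=[48 20 5 2 0 0 0 0]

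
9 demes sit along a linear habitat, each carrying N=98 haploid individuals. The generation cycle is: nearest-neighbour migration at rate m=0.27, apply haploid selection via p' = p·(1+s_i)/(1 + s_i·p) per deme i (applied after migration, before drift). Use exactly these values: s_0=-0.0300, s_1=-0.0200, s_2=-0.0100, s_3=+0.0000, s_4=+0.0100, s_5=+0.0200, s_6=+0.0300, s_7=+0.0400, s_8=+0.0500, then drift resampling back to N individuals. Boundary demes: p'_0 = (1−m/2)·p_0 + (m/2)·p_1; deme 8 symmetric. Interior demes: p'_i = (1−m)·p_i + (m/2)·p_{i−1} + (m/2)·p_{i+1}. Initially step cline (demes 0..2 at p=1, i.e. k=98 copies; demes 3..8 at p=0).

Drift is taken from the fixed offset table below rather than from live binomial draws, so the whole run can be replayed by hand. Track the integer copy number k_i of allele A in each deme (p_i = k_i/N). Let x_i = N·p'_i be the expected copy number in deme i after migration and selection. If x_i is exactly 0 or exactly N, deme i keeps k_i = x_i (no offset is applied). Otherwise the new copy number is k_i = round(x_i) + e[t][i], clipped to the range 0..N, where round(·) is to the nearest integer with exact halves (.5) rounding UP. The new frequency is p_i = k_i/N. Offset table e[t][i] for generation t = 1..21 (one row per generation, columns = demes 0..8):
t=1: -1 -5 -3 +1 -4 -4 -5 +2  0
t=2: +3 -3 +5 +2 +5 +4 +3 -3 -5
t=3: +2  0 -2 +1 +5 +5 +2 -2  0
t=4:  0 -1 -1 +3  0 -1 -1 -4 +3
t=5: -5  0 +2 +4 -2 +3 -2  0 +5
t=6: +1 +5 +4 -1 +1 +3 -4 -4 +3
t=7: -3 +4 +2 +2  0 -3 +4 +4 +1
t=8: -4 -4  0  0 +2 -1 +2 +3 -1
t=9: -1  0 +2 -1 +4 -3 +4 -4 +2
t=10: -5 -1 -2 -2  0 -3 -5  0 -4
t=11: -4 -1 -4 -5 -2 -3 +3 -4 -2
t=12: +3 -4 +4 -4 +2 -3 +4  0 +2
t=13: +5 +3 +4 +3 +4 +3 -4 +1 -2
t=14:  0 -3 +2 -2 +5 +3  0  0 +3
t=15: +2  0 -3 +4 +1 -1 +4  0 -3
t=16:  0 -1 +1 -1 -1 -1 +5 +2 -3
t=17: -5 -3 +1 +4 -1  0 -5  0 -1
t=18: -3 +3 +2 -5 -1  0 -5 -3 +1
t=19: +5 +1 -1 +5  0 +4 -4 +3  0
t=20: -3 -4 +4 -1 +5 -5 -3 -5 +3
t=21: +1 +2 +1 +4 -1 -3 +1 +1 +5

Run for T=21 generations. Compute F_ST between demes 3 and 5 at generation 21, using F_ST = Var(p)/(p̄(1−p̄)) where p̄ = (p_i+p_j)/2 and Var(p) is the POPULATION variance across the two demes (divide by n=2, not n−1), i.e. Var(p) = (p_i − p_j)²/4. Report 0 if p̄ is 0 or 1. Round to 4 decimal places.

t=0: k=[98 98 98 0 0 0 0 0 0]
t=1: x=[98.0000 98.0000 84.6546 13.2300 0.0000 0.0000 0.0000 0.0000 0.0000] k=[98 98 82 14 0 0 0 0 0]
t=2: x=[98.0000 95.7969 74.8025 21.2900 1.9085 0.0000 0.0000 0.0000 0.0000] k=[98 93 80 23 7 0 0 0 0]
t=3: x=[97.3043 91.8038 73.8777 28.5350 8.2902 0.9637 0.0000 0.0000 0.0000] k=[98 92 72 30 13 6 0 0 0]
t=4: x=[97.1652 89.9622 68.8245 33.3750 14.4723 6.2499 0.8341 0.0000 0.0000] k=[97 89 68 36 14 5 0 0 0]
t=5: x=[95.8571 87.0500 66.2998 37.3500 15.8870 5.6444 0.6951 0.0000 0.0000] k=[91 87 68 41 14 9 0 0 0]
t=6: x=[90.2453 84.7451 66.7063 41.0000 17.1101 8.6143 1.2510 0.0000 0.0000] k=[91 90 71 40 18 12 0 0 0]
t=7: x=[90.6609 87.3802 69.1759 41.2150 20.3198 11.3878 1.6678 0.0000 0.0000] k=[88 91 71 43 20 8 6 0 0]
t=8: x=[88.1381 87.7104 69.7182 43.6750 21.6524 9.5188 5.6144 0.8421 0.0000] k=[84 84 70 44 24 9 8 4 0]
t=9: x=[83.6305 81.8392 68.1719 44.8100 24.8592 11.0832 7.8047 4.1532 0.5668] k=[83 82 70 44 29 8 12 0 3]
t=10: x=[82.4711 80.2229 67.9008 45.4850 28.3902 11.5756 10.1048 2.1043 2.7211] k=[77 79 66 43 28 9 5 2 0]
t=11: x=[76.7678 76.6394 64.4285 44.0800 27.6571 11.2203 5.2807 2.2185 0.2835] k=[73 76 60 39 26 8 8 0 0]
t=12: x=[72.8396 73.0612 59.0895 40.0800 25.5123 10.6160 7.1125 1.1227 0.0000] k=[76 69 63 36 28 8 11 1 0]
t=13: x=[74.5154 68.7219 59.9313 38.5650 26.5723 11.3015 9.4955 2.3015 0.1417] k=[80 72 64 42 31 14 5 3 0]
t=14: x=[78.4476 71.6123 61.8811 43.4850 30.3983 15.3344 6.1122 2.9761 0.4252] k=[78 69 64 41 35 18 6 3 3]
t=15: x=[76.2743 69.1303 61.3397 43.2950 33.7348 18.9762 7.4151 3.5363 3.1452] k=[78 69 58 47 35 18 11 4 0]
t=16: x=[76.2743 68.3136 57.7619 46.8650 34.5472 19.6594 11.2920 4.5730 0.5668] k=[76 67 59 46 34 19 16 7 0]
t=17: x=[74.2411 66.7062 58.0875 46.1350 33.8150 20.9443 15.5733 7.5384 0.9918] k=[69 64 59 50 33 21 11 8 0]
t=18: x=[67.6911 63.5500 58.2227 48.9200 33.8953 21.6016 12.2585 7.5953 1.1334] k=[65 67 60 44 33 22 7 5 2]
t=19: x=[64.6027 65.3466 58.5484 44.6750 33.2181 21.7938 8.9935 5.0496 2.5222] k=[70 66 58 50 33 26 5 8 3]
t=20: x=[68.8400 65.0194 57.7619 48.7850 34.5723 24.4718 8.4658 7.1765 3.8515] k=[66 61 62 48 40 19 5 2 7]
t=21: x=[64.6583 61.3477 59.7409 48.8100 38.4773 20.2614 6.6663 3.1992 6.6199] k=[66 63 61 53 37 17 8 4 12]

0.1469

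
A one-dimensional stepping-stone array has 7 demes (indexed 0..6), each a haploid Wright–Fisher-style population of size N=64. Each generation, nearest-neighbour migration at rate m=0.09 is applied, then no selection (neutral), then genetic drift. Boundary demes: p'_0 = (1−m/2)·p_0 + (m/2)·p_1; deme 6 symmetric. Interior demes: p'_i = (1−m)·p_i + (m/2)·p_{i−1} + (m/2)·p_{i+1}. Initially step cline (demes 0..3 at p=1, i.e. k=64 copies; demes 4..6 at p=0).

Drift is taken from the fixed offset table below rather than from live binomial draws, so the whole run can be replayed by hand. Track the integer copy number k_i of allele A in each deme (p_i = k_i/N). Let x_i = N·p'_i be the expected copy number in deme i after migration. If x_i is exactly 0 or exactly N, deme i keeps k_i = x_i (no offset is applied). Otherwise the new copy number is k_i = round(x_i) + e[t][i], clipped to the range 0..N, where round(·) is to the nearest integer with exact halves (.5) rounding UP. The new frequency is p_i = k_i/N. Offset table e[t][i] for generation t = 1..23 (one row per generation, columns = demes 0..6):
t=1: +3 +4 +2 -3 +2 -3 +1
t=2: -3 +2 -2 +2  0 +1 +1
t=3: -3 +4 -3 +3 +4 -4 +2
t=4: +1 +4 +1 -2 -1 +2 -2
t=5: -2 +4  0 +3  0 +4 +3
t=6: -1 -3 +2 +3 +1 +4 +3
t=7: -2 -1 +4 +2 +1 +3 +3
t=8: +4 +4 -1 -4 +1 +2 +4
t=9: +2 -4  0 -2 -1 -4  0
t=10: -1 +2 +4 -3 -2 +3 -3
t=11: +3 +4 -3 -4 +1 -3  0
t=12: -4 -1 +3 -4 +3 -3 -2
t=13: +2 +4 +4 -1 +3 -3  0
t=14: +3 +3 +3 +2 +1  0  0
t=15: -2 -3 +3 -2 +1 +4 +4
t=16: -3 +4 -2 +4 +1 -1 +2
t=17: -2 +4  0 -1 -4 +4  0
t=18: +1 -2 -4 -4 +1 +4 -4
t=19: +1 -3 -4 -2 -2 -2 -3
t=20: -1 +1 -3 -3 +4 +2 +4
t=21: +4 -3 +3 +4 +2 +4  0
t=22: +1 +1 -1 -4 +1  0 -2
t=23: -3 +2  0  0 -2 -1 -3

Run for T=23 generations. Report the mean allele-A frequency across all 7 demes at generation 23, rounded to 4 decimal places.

t=0: k=[64 64 64 64 0 0 0]
t=1: x=[64.0000 64.0000 64.0000 61.1200 2.8800 0.0000 0.0000] k=[64 64 64 58 5 0 0]
t=2: x=[64.0000 64.0000 63.7300 55.8850 7.1600 0.2250 0.0000] k=[64 64 62 58 7 1 0]
t=3: x=[64.0000 63.9100 61.9100 55.8850 9.0250 1.2250 0.0450] k=[64 64 59 59 13 0 2]
t=4: x=[64.0000 63.7750 59.2250 56.9300 14.4850 0.6750 1.9100] k=[64 64 60 55 13 3 0]
t=5: x=[64.0000 63.8200 59.9550 53.3350 14.4400 3.3150 0.1350] k=[64 64 60 56 14 7 3]
t=6: x=[64.0000 63.8200 60.0000 54.2900 15.5750 7.1350 3.1800] k=[64 61 62 57 17 11 6]
t=7: x=[63.8650 61.1800 61.7300 55.4250 18.5300 11.0450 6.2250] k=[62 60 64 57 20 14 9]
t=8: x=[61.9100 60.2700 63.5050 55.6500 21.3950 14.0450 9.2250] k=[64 64 63 52 22 16 13]
t=9: x=[64.0000 63.9550 62.5500 51.1450 23.0800 16.1350 13.1350] k=[64 60 63 49 22 12 13]
t=10: x=[63.8200 60.3150 62.2350 48.4150 22.7650 12.4950 12.9550] k=[63 62 64 45 21 15 10]
t=11: x=[62.9550 62.1350 63.0550 44.7750 21.8100 15.0450 10.2250] k=[64 64 60 41 23 12 10]
t=12: x=[64.0000 63.8200 59.3250 41.0450 23.3150 12.4050 10.0900] k=[64 63 62 37 26 9 8]
t=13: x=[63.9550 63.0000 60.9200 37.6300 25.7300 9.7200 8.0450] k=[64 64 64 37 29 7 8]
t=14: x=[64.0000 64.0000 62.7850 37.8550 28.3700 8.0350 7.9550] k=[64 64 64 40 29 8 8]
t=15: x=[64.0000 64.0000 62.9200 40.5850 28.5500 8.9450 8.0000] k=[64 64 64 39 30 13 12]
t=16: x=[64.0000 64.0000 62.8750 39.7200 29.6400 13.7200 12.0450] k=[64 64 61 44 31 13 14]
t=17: x=[64.0000 63.8650 60.3700 44.1800 30.7750 13.8550 13.9550] k=[64 64 60 43 27 18 14]
t=18: x=[64.0000 63.8200 59.4150 43.0450 27.3150 18.2250 14.1800] k=[64 62 55 39 28 22 10]
t=19: x=[63.9100 61.7750 54.5950 39.2250 28.2250 21.7300 10.5400] k=[64 59 51 37 26 20 8]
t=20: x=[63.7750 58.8650 50.7300 37.1350 26.2250 19.7300 8.5400] k=[63 60 48 34 30 22 13]
t=21: x=[62.8650 59.5950 47.9100 34.4500 29.8200 21.9550 13.4050] k=[64 57 51 38 32 26 13]
t=22: x=[63.6850 57.0450 50.6850 38.3150 32.0000 25.6850 13.5850] k=[64 58 50 34 33 26 12]
t=23: x=[63.7300 57.9100 49.6400 34.6750 32.7300 25.6850 12.6300] k=[61 60 50 35 31 25 10]

0.6071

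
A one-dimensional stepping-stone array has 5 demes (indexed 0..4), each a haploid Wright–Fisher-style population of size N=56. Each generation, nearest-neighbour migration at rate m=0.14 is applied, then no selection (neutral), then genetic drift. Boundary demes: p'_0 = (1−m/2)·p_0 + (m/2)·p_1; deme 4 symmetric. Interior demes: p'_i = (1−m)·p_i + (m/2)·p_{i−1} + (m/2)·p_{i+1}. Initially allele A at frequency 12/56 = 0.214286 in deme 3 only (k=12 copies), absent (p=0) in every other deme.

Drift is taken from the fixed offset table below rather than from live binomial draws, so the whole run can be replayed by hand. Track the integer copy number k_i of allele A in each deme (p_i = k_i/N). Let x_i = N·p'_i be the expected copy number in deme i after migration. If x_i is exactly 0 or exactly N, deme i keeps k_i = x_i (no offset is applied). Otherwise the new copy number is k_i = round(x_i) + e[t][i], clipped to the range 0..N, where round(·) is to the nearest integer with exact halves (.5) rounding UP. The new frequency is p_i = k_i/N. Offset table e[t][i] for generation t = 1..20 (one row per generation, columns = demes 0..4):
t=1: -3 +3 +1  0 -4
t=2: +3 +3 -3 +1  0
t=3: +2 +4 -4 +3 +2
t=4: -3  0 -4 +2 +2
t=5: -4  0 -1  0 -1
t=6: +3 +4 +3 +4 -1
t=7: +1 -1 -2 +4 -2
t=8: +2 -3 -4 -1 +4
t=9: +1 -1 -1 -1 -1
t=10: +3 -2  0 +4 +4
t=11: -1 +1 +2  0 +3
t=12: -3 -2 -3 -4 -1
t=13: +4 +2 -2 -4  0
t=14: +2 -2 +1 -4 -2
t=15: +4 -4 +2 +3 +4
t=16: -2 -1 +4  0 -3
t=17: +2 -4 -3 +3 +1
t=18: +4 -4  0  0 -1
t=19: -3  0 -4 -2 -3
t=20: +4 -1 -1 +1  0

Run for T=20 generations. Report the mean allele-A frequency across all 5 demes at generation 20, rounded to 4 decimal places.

0.1071

t=0: k=[0 0 0 12 0]
t=1: x=[0.0000 0.0000 0.8400 10.3200 0.8400] k=[0 0 2 10 0]
t=2: x=[0.0000 0.1400 2.4200 8.7400 0.7000] k=[0 3 0 10 1]
t=3: x=[0.2100 2.5800 0.9100 8.6700 1.6300] k=[2 7 0 12 4]
t=4: x=[2.3500 6.1600 1.3300 10.6000 4.5600] k=[0 6 0 13 7]
t=5: x=[0.4200 5.1600 1.3300 11.6700 7.4200] k=[0 5 0 12 6]
t=6: x=[0.3500 4.3000 1.1900 10.7400 6.4200] k=[3 8 4 15 5]
t=7: x=[3.3500 7.3700 5.0500 13.5300 5.7000] k=[4 6 3 18 4]
t=8: x=[4.1400 5.6500 4.2600 15.9700 4.9800] k=[6 3 0 15 9]
t=9: x=[5.7900 3.0000 1.2600 13.5300 9.4200] k=[7 2 0 13 8]
t=10: x=[6.6500 2.2100 1.0500 11.7400 8.3500] k=[10 0 1 16 12]
t=11: x=[9.3000 0.7700 1.9800 14.6700 12.2800] k=[8 2 4 15 15]
t=12: x=[7.5800 2.5600 4.6300 14.2300 15.0000] k=[5 1 2 10 14]
t=13: x=[4.7200 1.3500 2.4900 9.7200 13.7200] k=[9 3 0 6 14]
t=14: x=[8.5800 3.2100 0.6300 6.1400 13.4400] k=[11 1 2 2 11]
t=15: x=[10.3000 1.7700 1.9300 2.6300 10.3700] k=[14 0 4 6 14]
t=16: x=[13.0200 1.2600 3.8600 6.4200 13.4400] k=[11 0 8 6 10]
t=17: x=[10.2300 1.3300 7.3000 6.4200 9.7200] k=[12 0 4 9 11]
t=18: x=[11.1600 1.1200 4.0700 8.7900 10.8600] k=[15 0 4 9 10]
t=19: x=[13.9500 1.3300 4.0700 8.7200 9.9300] k=[11 1 0 7 7]
t=20: x=[10.3000 1.6300 0.5600 6.5100 7.0000] k=[14 1 0 8 7]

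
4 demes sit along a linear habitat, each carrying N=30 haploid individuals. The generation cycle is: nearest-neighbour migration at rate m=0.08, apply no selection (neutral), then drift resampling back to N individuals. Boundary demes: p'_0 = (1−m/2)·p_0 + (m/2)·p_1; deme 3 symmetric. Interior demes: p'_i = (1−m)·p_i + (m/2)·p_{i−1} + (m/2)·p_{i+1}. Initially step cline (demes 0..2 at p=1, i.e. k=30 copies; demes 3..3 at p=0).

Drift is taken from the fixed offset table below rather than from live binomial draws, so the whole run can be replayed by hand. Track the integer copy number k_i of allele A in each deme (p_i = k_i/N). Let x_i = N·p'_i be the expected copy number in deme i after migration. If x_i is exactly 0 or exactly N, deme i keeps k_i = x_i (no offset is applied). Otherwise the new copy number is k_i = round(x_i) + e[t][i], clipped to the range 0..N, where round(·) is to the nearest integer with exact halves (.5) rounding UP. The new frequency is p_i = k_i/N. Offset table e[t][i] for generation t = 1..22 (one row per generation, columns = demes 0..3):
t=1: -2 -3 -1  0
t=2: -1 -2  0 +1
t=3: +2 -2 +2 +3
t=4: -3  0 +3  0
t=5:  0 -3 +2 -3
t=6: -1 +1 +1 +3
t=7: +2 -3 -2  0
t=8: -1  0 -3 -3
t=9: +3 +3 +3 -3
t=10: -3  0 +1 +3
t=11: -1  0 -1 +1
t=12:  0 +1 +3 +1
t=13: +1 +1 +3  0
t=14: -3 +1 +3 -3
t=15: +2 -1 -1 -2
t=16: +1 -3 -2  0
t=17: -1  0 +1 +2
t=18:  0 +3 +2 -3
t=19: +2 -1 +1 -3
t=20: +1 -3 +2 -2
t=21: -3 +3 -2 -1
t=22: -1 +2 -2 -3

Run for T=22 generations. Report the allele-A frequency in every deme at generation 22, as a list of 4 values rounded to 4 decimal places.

[0.8333, 0.9333, 0.7333, 0.2333]

t=0: k=[30 30 30 0]
t=1: x=[30.0000 30.0000 28.8000 1.2000] k=[30 30 28 1]
t=2: x=[30.0000 29.9200 27.0000 2.0800] k=[30 28 27 3]
t=3: x=[29.9200 28.0400 26.0800 3.9600] k=[30 26 28 7]
t=4: x=[29.8400 26.2400 27.0800 7.8400] k=[27 26 30 8]
t=5: x=[26.9600 26.2000 28.9600 8.8800] k=[27 23 30 6]
t=6: x=[26.8400 23.4400 28.7600 6.9600] k=[26 24 30 10]
t=7: x=[25.9200 24.3200 28.9600 10.8000] k=[28 21 27 11]
t=8: x=[27.7200 21.5200 26.1200 11.6400] k=[27 22 23 9]
t=9: x=[26.8000 22.2400 22.4000 9.5600] k=[30 25 25 7]
t=10: x=[29.8000 25.2000 24.2800 7.7200] k=[27 25 25 11]
t=11: x=[26.9200 25.0800 24.4400 11.5600] k=[26 25 23 13]
t=12: x=[25.9600 24.9600 22.6800 13.4000] k=[26 26 26 14]
t=13: x=[26.0000 26.0000 25.5200 14.4800] k=[27 27 29 14]
t=14: x=[27.0000 27.0800 28.3200 14.6000] k=[24 28 30 12]
t=15: x=[24.1600 27.9200 29.2000 12.7200] k=[26 27 28 11]
t=16: x=[26.0400 27.0000 27.2800 11.6800] k=[27 24 25 12]
t=17: x=[26.8800 24.1600 24.4400 12.5200] k=[26 24 25 15]
t=18: x=[25.9200 24.1200 24.5600 15.4000] k=[26 27 27 12]
t=19: x=[26.0400 26.9600 26.4000 12.6000] k=[28 26 27 10]
t=20: x=[27.9200 26.1200 26.2800 10.6800] k=[29 23 28 9]
t=21: x=[28.7600 23.4400 27.0400 9.7600] k=[26 26 25 9]
t=22: x=[26.0000 25.9600 24.4000 9.6400] k=[25 28 22 7]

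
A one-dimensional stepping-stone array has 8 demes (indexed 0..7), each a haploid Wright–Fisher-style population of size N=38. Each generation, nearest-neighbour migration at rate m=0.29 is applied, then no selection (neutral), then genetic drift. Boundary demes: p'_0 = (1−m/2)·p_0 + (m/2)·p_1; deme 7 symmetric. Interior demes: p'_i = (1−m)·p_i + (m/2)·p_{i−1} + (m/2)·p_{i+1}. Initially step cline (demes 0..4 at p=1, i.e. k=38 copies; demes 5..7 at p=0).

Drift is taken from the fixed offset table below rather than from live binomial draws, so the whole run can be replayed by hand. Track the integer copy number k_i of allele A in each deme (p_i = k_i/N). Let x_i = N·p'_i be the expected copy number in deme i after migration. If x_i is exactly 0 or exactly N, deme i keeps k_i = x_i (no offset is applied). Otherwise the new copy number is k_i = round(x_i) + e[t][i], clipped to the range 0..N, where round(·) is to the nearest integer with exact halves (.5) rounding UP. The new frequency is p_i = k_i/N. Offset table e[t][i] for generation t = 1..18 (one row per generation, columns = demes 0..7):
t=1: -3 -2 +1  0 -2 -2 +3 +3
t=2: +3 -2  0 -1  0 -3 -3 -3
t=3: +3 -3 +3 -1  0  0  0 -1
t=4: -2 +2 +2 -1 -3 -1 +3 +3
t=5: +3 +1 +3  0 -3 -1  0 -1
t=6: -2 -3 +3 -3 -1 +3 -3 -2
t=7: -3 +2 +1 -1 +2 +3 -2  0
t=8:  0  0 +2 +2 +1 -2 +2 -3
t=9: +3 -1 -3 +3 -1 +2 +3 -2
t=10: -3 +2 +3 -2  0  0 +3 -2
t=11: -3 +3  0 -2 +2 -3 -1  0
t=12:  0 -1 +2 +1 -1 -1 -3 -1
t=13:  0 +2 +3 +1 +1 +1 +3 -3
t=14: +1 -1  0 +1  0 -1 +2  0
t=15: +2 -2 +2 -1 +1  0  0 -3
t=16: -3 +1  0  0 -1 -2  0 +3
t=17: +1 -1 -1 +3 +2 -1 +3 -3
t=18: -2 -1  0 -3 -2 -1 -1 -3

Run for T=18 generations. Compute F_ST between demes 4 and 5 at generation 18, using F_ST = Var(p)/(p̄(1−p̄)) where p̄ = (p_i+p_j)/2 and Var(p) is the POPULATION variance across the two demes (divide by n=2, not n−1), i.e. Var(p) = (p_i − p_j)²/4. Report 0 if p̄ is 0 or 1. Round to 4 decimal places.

t=0: k=[38 38 38 38 38 0 0 0]
t=1: x=[38.0000 38.0000 38.0000 38.0000 32.4900 5.5100 0.0000 0.0000] k=[38 38 38 38 30 4 0 0]
t=2: x=[38.0000 38.0000 38.0000 36.8400 27.3900 7.1900 0.5800 0.0000] k=[38 38 38 36 27 4 0 0]
t=3: x=[38.0000 38.0000 37.7100 34.9850 24.9700 6.7550 0.5800 0.0000] k=[38 38 38 34 25 7 1 0]
t=4: x=[38.0000 38.0000 37.4200 33.2750 23.6950 8.7400 1.7250 0.1450] k=[38 38 38 32 21 8 5 3]
t=5: x=[38.0000 38.0000 37.1300 31.2750 20.7100 9.4500 5.1450 3.2900] k=[38 38 38 31 18 8 5 2]
t=6: x=[38.0000 38.0000 36.9850 30.1300 18.4350 9.0150 5.0000 2.4350] k=[38 38 38 27 17 12 2 0]
t=7: x=[38.0000 38.0000 36.4050 27.1450 17.7250 11.2750 3.1600 0.2900] k=[38 38 37 26 20 14 1 0]
t=8: x=[38.0000 37.8550 35.5500 26.7250 20.0000 12.9850 2.7400 0.1450] k=[38 38 38 29 21 11 5 0]
t=9: x=[38.0000 38.0000 36.6950 29.1450 20.7100 11.5800 5.1450 0.7250] k=[38 38 34 32 20 14 8 0]
t=10: x=[38.0000 37.4200 34.2900 30.5500 20.8700 14.0000 7.7100 1.1600] k=[38 38 37 29 21 14 11 0]
t=11: x=[38.0000 37.8550 35.9850 29.0000 21.1450 14.5800 9.8400 1.5950] k=[38 38 36 27 23 12 9 2]
t=12: x=[38.0000 37.7100 34.9850 27.7250 21.9850 13.1600 8.4200 3.0150] k=[38 37 37 29 21 12 5 2]
t=13: x=[37.8550 37.1450 35.8400 29.0000 20.8550 12.2900 5.5800 2.4350] k=[38 38 38 30 22 13 9 0]
t=14: x=[38.0000 38.0000 36.8400 30.0000 21.8550 13.7250 8.2750 1.3050] k=[38 38 37 31 22 13 10 1]
t=15: x=[38.0000 37.8550 36.2750 30.5650 22.0000 13.8700 9.1300 2.3050] k=[38 36 38 30 23 14 9 0]
t=16: x=[37.7100 36.5800 36.5500 30.1450 22.7100 14.5800 8.4200 1.3050] k=[35 38 37 30 22 13 8 4]
t=17: x=[35.4350 37.4200 36.1300 29.8550 21.8550 13.5800 8.1450 4.5800] k=[36 36 35 33 24 13 11 2]
t=18: x=[36.0000 35.8550 34.8550 31.9850 23.7100 14.3050 9.9850 3.3050] k=[34 35 35 29 22 13 9 0]

0.0564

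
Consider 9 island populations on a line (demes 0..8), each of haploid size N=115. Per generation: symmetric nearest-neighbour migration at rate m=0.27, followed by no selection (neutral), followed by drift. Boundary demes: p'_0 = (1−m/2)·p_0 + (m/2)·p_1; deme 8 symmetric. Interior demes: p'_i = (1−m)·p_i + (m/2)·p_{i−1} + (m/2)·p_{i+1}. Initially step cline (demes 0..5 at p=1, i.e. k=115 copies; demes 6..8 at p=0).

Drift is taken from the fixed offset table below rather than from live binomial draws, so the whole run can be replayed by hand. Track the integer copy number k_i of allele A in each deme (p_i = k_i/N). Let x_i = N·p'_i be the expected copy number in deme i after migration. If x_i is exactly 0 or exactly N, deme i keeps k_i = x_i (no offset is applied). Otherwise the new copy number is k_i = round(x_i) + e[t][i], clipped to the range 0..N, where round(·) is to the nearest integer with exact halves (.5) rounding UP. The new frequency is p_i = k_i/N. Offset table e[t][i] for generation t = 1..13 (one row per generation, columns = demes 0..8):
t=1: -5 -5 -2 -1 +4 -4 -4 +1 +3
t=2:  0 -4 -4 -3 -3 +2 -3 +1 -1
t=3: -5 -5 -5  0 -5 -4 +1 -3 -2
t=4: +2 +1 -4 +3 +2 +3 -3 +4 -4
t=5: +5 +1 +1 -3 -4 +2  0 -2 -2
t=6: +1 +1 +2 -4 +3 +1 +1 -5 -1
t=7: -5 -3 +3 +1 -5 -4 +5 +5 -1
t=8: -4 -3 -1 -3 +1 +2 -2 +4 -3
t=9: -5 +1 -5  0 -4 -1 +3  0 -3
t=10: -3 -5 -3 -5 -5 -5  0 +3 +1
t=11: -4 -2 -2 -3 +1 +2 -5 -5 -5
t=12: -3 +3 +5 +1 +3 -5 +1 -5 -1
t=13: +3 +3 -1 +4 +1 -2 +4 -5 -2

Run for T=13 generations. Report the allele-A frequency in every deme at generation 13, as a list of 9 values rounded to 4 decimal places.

t=0: k=[115 115 115 115 115 115 0 0 0]
t=1: x=[115.0000 115.0000 115.0000 115.0000 115.0000 99.4750 15.5250 0.0000 0.0000] k=[115 115 115 115 115 95 12 0 0]
t=2: x=[115.0000 115.0000 115.0000 115.0000 112.3000 86.4950 21.5850 1.6200 0.0000] k=[115 115 115 115 109 88 19 3 0]
t=3: x=[115.0000 115.0000 115.0000 114.1900 106.9750 81.5200 26.1550 4.7550 0.4050] k=[115 115 115 114 102 78 27 2 0]
t=4: x=[115.0000 115.0000 114.8650 112.5150 100.3800 74.3550 30.5100 5.1050 0.2700] k=[115 115 111 115 102 77 28 9 0]
t=5: x=[115.0000 114.4600 112.0800 112.7050 100.3800 73.7600 32.0500 10.3500 1.2150] k=[115 115 113 110 96 76 32 8 0]
t=6: x=[115.0000 114.7300 112.8650 108.5150 95.1900 72.7600 34.7000 10.1600 1.0800] k=[115 115 115 105 98 74 36 5 0]
t=7: x=[115.0000 115.0000 113.6500 105.4050 95.7050 72.1100 36.9450 8.5100 0.6750] k=[115 115 115 106 91 68 42 14 0]
t=8: x=[115.0000 115.0000 113.7850 105.1900 89.9200 67.5950 41.7300 15.8900 1.8900] k=[115 115 113 102 91 70 40 20 0]
t=9: x=[115.0000 114.7300 111.7850 102.0000 89.6500 68.7850 41.3500 20.0000 2.7000] k=[115 115 107 102 86 68 44 20 0]
t=10: x=[115.0000 113.9200 107.4050 100.5150 85.7300 67.1900 44.0000 20.5400 2.7000] k=[115 109 104 96 81 62 44 24 4]
t=11: x=[114.1900 109.1350 103.5950 95.0550 80.4600 62.1350 43.7300 24.0000 6.7000] k=[110 107 102 92 81 64 39 19 2]
t=12: x=[109.5950 106.7300 101.3250 91.8650 80.1900 62.9200 39.6750 19.4050 4.2950] k=[107 110 106 93 83 58 41 14 3]
t=13: x=[107.4050 109.0550 104.7850 93.4050 80.9750 59.0800 39.6500 16.1600 4.4850] k=[110 112 104 97 82 57 44 11 2]

[0.9565, 0.9739, 0.9043, 0.8435, 0.7130, 0.4957, 0.3826, 0.0957, 0.0174]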